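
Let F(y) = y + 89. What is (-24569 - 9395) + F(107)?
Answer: -33768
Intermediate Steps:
F(y) = 89 + y
(-24569 - 9395) + F(107) = (-24569 - 9395) + (89 + 107) = -33964 + 196 = -33768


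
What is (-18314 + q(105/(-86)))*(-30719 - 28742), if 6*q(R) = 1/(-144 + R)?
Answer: 40800394862941/37467 ≈ 1.0890e+9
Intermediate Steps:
q(R) = 1/(6*(-144 + R))
(-18314 + q(105/(-86)))*(-30719 - 28742) = (-18314 + 1/(6*(-144 + 105/(-86))))*(-30719 - 28742) = (-18314 + 1/(6*(-144 + 105*(-1/86))))*(-59461) = (-18314 + 1/(6*(-144 - 105/86)))*(-59461) = (-18314 + 1/(6*(-12489/86)))*(-59461) = (-18314 + (⅙)*(-86/12489))*(-59461) = (-18314 - 43/37467)*(-59461) = -686170681/37467*(-59461) = 40800394862941/37467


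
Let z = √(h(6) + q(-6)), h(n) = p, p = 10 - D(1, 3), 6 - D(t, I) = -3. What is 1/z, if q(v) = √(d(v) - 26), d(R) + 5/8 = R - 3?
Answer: 2/√(4 + I*√570) ≈ 0.31028 - 0.26262*I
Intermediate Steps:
D(t, I) = 9 (D(t, I) = 6 - 1*(-3) = 6 + 3 = 9)
d(R) = -29/8 + R (d(R) = -5/8 + (R - 3) = -5/8 + (-3 + R) = -29/8 + R)
p = 1 (p = 10 - 1*9 = 10 - 9 = 1)
h(n) = 1
q(v) = √(-237/8 + v) (q(v) = √((-29/8 + v) - 26) = √(-237/8 + v))
z = √(1 + I*√570/4) (z = √(1 + √(-474 + 16*(-6))/4) = √(1 + √(-474 - 96)/4) = √(1 + √(-570)/4) = √(1 + (I*√570)/4) = √(1 + I*√570/4) ≈ 1.8777 + 1.5893*I)
1/z = 1/(√(4 + I*√570)/2) = 2/√(4 + I*√570)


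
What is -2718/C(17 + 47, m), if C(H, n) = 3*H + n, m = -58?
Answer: -1359/67 ≈ -20.284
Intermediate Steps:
C(H, n) = n + 3*H
-2718/C(17 + 47, m) = -2718/(-58 + 3*(17 + 47)) = -2718/(-58 + 3*64) = -2718/(-58 + 192) = -2718/134 = -2718*1/134 = -1359/67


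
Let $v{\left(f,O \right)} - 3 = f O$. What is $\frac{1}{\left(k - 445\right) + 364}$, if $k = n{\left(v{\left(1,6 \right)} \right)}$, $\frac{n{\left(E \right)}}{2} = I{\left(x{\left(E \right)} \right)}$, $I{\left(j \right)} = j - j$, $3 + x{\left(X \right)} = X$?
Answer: $- \frac{1}{81} \approx -0.012346$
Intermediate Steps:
$x{\left(X \right)} = -3 + X$
$v{\left(f,O \right)} = 3 + O f$ ($v{\left(f,O \right)} = 3 + f O = 3 + O f$)
$I{\left(j \right)} = 0$
$n{\left(E \right)} = 0$ ($n{\left(E \right)} = 2 \cdot 0 = 0$)
$k = 0$
$\frac{1}{\left(k - 445\right) + 364} = \frac{1}{\left(0 - 445\right) + 364} = \frac{1}{-445 + 364} = \frac{1}{-81} = - \frac{1}{81}$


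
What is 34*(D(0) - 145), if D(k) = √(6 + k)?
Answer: -4930 + 34*√6 ≈ -4846.7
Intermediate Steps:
34*(D(0) - 145) = 34*(√(6 + 0) - 145) = 34*(√6 - 145) = 34*(-145 + √6) = -4930 + 34*√6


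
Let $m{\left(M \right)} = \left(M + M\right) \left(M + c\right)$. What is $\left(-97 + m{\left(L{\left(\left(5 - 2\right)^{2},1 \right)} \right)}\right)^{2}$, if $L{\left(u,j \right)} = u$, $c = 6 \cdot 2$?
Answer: $78961$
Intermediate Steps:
$c = 12$
$m{\left(M \right)} = 2 M \left(12 + M\right)$ ($m{\left(M \right)} = \left(M + M\right) \left(M + 12\right) = 2 M \left(12 + M\right)$)
$\left(-97 + m{\left(L{\left(\left(5 - 2\right)^{2},1 \right)} \right)}\right)^{2} = \left(-97 + 2 \left(5 - 2\right)^{2} \left(12 + \left(5 - 2\right)^{2}\right)\right)^{2} = \left(-97 + 2 \cdot 3^{2} \left(12 + 3^{2}\right)\right)^{2} = \left(-97 + 2 \cdot 9 \left(12 + 9\right)\right)^{2} = \left(-97 + 2 \cdot 9 \cdot 21\right)^{2} = \left(-97 + 378\right)^{2} = 281^{2} = 78961$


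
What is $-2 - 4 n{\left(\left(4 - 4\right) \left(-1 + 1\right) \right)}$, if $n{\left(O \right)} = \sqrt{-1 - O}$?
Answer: $-2 - 4 i \approx -2.0 - 4.0 i$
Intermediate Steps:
$-2 - 4 n{\left(\left(4 - 4\right) \left(-1 + 1\right) \right)} = -2 - 4 \sqrt{-1 - \left(4 - 4\right) \left(-1 + 1\right)} = -2 - 4 \sqrt{-1 - 0 \cdot 0} = -2 - 4 \sqrt{-1 - 0} = -2 - 4 \sqrt{-1 + 0} = -2 - 4 \sqrt{-1} = -2 - 4 i$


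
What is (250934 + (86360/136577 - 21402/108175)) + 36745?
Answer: 4250238384123071/14774216975 ≈ 2.8768e+5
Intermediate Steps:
(250934 + (86360/136577 - 21402/108175)) + 36745 = (250934 + 6418972046/14774216975) + 36745 = 3707359781376696/14774216975 + 36745 = 4250238384123071/14774216975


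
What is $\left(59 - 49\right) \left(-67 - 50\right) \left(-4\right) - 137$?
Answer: $4543$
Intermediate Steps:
$\left(59 - 49\right) \left(-67 - 50\right) \left(-4\right) - 137 = 10 \left(-117\right) \left(-4\right) - 137 = \left(-1170\right) \left(-4\right) - 137 = 4680 - 137 = 4543$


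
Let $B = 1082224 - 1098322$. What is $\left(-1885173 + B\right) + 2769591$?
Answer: $868320$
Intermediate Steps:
$B = -16098$ ($B = 1082224 - 1098322 = -16098$)
$\left(-1885173 + B\right) + 2769591 = \left(-1885173 - 16098\right) + 2769591 = -1901271 + 2769591 = 868320$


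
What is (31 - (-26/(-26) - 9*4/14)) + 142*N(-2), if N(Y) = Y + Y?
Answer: -3748/7 ≈ -535.43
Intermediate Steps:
N(Y) = 2*Y
(31 - (-26/(-26) - 9*4/14)) + 142*N(-2) = (31 - (-26/(-26) - 9*4/14)) + 142*(2*(-2)) = (31 - (-26*(-1/26) - 36*1/14)) + 142*(-4) = (31 - (1 - 18/7)) - 568 = (31 - 1*(-11/7)) - 568 = (31 + 11/7) - 568 = 228/7 - 568 = -3748/7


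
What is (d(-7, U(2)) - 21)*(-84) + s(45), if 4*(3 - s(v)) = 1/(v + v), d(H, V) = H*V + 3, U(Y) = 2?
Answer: 968759/360 ≈ 2691.0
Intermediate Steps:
d(H, V) = 3 + H*V
s(v) = 3 - 1/(8*v) (s(v) = 3 - 1/(4*(v + v)) = 3 - 1/(2*v)/4 = 3 - 1/(8*v))
(d(-7, U(2)) - 21)*(-84) + s(45) = ((3 - 7*2) - 21)*(-84) + (3 - 1/8/45) = ((3 - 14) - 21)*(-84) + (3 - 1/8*1/45) = (-11 - 21)*(-84) + (3 - 1/360) = -32*(-84) + 1079/360 = 2688 + 1079/360 = 968759/360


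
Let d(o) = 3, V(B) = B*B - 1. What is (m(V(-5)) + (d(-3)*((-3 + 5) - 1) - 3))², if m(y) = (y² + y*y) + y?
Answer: 1382976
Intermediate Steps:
V(B) = -1 + B² (V(B) = B² - 1 = -1 + B²)
m(y) = y + 2*y² (m(y) = (y² + y²) + y = 2*y² + y = y + 2*y²)
(m(V(-5)) + (d(-3)*((-3 + 5) - 1) - 3))² = ((-1 + (-5)²)*(1 + 2*(-1 + (-5)²)) + (3*((-3 + 5) - 1) - 3))² = ((-1 + 25)*(1 + 2*(-1 + 25)) + (3*(2 - 1) - 3))² = (24*(1 + 2*24) + (3*1 - 3))² = (24*(1 + 48) + (3 - 3))² = (24*49 + 0)² = (1176 + 0)² = 1176² = 1382976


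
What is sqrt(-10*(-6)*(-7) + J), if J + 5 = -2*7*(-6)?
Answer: I*sqrt(341) ≈ 18.466*I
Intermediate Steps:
J = 79 (J = -5 - 2*7*(-6) = -5 - 14*(-6) = -5 + 84 = 79)
sqrt(-10*(-6)*(-7) + J) = sqrt(-10*(-6)*(-7) + 79) = sqrt(60*(-7) + 79) = sqrt(-420 + 79) = sqrt(-341) = I*sqrt(341)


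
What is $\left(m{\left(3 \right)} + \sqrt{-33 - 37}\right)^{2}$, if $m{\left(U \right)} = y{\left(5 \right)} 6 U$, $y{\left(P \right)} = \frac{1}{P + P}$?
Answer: $- \frac{1669}{25} + \frac{18 i \sqrt{70}}{5} \approx -66.76 + 30.12 i$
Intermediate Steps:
$y{\left(P \right)} = \frac{1}{2 P}$
$m{\left(U \right)} = \frac{3 U}{5}$ ($m{\left(U \right)} = \frac{1}{2 \cdot 5} \cdot 6 U = \frac{1}{2} \cdot \frac{1}{5} \cdot 6 U = \frac{1}{10} \cdot 6 U = \frac{3 U}{5}$)
$\left(m{\left(3 \right)} + \sqrt{-33 - 37}\right)^{2} = \left(\frac{3}{5} \cdot 3 + \sqrt{-33 - 37}\right)^{2} = \left(\frac{9}{5} + \sqrt{-70}\right)^{2} = \left(\frac{9}{5} + i \sqrt{70}\right)^{2}$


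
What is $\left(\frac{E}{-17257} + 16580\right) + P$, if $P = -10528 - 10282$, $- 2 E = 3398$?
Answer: $- \frac{72995411}{17257} \approx -4229.9$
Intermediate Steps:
$E = -1699$ ($E = \left(- \frac{1}{2}\right) 3398 = -1699$)
$P = -20810$ ($P = -10528 - 10282 = -20810$)
$\left(\frac{E}{-17257} + 16580\right) + P = \left(- \frac{1699}{-17257} + 16580\right) - 20810 = \left(\left(-1699\right) \left(- \frac{1}{17257}\right) + 16580\right) - 20810 = \left(\frac{1699}{17257} + 16580\right) - 20810 = \frac{286122759}{17257} - 20810 = - \frac{72995411}{17257}$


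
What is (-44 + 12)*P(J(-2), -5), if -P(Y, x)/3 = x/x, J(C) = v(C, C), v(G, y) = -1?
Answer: 96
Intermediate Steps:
J(C) = -1
P(Y, x) = -3 (P(Y, x) = -3*x/x = -3*1 = -3)
(-44 + 12)*P(J(-2), -5) = (-44 + 12)*(-3) = -32*(-3) = 96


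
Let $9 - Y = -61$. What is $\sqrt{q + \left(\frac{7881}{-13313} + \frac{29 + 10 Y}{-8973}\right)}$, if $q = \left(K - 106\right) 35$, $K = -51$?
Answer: $\frac{7 i \sqrt{19759092840527045}}{13273061} \approx 74.133 i$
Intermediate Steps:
$Y = 70$ ($Y = 9 - -61 = 9 + 61 = 70$)
$q = -5495$ ($q = \left(-51 - 106\right) 35 = \left(-157\right) 35 = -5495$)
$\sqrt{q + \left(\frac{7881}{-13313} + \frac{29 + 10 Y}{-8973}\right)} = \sqrt{-5495 + \left(\frac{7881}{-13313} + \frac{29 + 10 \cdot 70}{-8973}\right)} = \sqrt{-5495 + \left(7881 \left(- \frac{1}{13313}\right) + \left(29 + 700\right) \left(- \frac{1}{8973}\right)\right)} = \sqrt{-5495 + \left(- \frac{7881}{13313} + 729 \left(- \frac{1}{8973}\right)\right)} = \sqrt{-5495 - \frac{8935710}{13273061}} = \sqrt{- \frac{72944405905}{13273061}} = \frac{7 i \sqrt{19759092840527045}}{13273061}$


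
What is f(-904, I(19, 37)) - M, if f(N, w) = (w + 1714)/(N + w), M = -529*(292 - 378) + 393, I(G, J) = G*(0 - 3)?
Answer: -44099064/961 ≈ -45889.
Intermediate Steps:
I(G, J) = -3*G (I(G, J) = G*(-3) = -3*G)
M = 45887 (M = -529*(-86) + 393 = 45494 + 393 = 45887)
f(N, w) = (1714 + w)/(N + w)
f(-904, I(19, 37)) - M = (1714 - 3*19)/(-904 - 3*19) - 1*45887 = (1714 - 57)/(-904 - 57) - 45887 = 1657/(-961) - 45887 = -1/961*1657 - 45887 = -1657/961 - 45887 = -44099064/961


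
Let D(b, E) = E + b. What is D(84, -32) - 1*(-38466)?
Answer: 38518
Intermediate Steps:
D(84, -32) - 1*(-38466) = (-32 + 84) - 1*(-38466) = 52 + 38466 = 38518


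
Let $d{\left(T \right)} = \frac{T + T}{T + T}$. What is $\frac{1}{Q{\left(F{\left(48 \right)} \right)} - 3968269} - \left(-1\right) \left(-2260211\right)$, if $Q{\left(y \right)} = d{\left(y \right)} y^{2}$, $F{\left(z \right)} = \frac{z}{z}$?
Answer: $- \frac{8969122984549}{3968268} \approx -2.2602 \cdot 10^{6}$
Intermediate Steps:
$F{\left(z \right)} = 1$
$d{\left(T \right)} = 1$ ($d{\left(T \right)} = \frac{2 T}{2 T} = 2 T \frac{1}{2 T} = 1$)
$Q{\left(y \right)} = y^{2}$ ($Q{\left(y \right)} = 1 y^{2} = y^{2}$)
$\frac{1}{Q{\left(F{\left(48 \right)} \right)} - 3968269} - \left(-1\right) \left(-2260211\right) = \frac{1}{1^{2} - 3968269} - \left(-1\right) \left(-2260211\right) = \frac{1}{1 - 3968269} - 2260211 = \frac{1}{-3968268} - 2260211 = - \frac{1}{3968268} - 2260211 = - \frac{8969122984549}{3968268}$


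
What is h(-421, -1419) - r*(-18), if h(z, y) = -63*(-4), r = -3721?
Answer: -66726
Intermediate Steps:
h(z, y) = 252
h(-421, -1419) - r*(-18) = 252 - (-3721)*(-18) = 252 - 1*66978 = 252 - 66978 = -66726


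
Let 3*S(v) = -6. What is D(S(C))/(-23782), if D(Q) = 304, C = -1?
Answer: -152/11891 ≈ -0.012783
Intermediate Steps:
S(v) = -2 (S(v) = (⅓)*(-6) = -2)
D(S(C))/(-23782) = 304/(-23782) = 304*(-1/23782) = -152/11891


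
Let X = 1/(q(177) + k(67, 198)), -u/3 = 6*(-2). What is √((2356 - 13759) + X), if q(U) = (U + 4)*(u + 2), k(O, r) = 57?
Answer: 2*I*√137104610185/6935 ≈ 106.78*I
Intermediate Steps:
u = 36 (u = -18*(-2) = -3*(-12) = 36)
q(U) = 152 + 38*U (q(U) = (U + 4)*(36 + 2) = (4 + U)*38 = 152 + 38*U)
X = 1/6935 (X = 1/((152 + 38*177) + 57) = 1/((152 + 6726) + 57) = 1/(6878 + 57) = 1/6935 ≈ 0.00014420)
√((2356 - 13759) + X) = √((2356 - 13759) + 1/6935) = √(-11403 + 1/6935) = √(-79079804/6935) = 2*I*√137104610185/6935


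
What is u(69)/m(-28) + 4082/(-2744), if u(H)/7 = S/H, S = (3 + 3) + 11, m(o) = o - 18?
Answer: -3320701/2177364 ≈ -1.5251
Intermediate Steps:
m(o) = -18 + o
S = 17 (S = 6 + 11 = 17)
u(H) = 119/H (u(H) = 7*(17/H) = 119/H)
u(69)/m(-28) + 4082/(-2744) = (119/69)/(-18 - 28) + 4082/(-2744) = (119*(1/69))/(-46) + 4082*(-1/2744) = (119/69)*(-1/46) - 2041/1372 = -119/3174 - 2041/1372 = -3320701/2177364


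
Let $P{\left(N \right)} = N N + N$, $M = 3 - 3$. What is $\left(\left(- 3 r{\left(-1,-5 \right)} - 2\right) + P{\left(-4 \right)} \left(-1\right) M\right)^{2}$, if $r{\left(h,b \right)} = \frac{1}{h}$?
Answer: $1$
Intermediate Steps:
$M = 0$ ($M = 3 - 3 = 0$)
$P{\left(N \right)} = N + N^{2}$ ($P{\left(N \right)} = N^{2} + N = N + N^{2}$)
$\left(\left(- 3 r{\left(-1,-5 \right)} - 2\right) + P{\left(-4 \right)} \left(-1\right) M\right)^{2} = \left(\left(- \frac{3}{-1} - 2\right) + - 4 \left(1 - 4\right) \left(-1\right) 0\right)^{2} = \left(\left(\left(-3\right) \left(-1\right) - 2\right) + \left(-4\right) \left(-3\right) \left(-1\right) 0\right)^{2} = \left(\left(3 - 2\right) + 12 \left(-1\right) 0\right)^{2} = \left(1 - 0\right)^{2} = \left(1 + 0\right)^{2} = 1^{2} = 1$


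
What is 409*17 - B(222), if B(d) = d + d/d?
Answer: 6730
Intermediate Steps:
B(d) = 1 + d (B(d) = d + 1 = 1 + d)
409*17 - B(222) = 409*17 - (1 + 222) = 6953 - 1*223 = 6953 - 223 = 6730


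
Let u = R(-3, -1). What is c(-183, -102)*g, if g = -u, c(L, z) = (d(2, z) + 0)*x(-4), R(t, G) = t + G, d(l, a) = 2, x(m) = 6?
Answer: 48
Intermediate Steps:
R(t, G) = G + t
c(L, z) = 12 (c(L, z) = (2 + 0)*6 = 2*6 = 12)
u = -4 (u = -1 - 3 = -4)
g = 4 (g = -1*(-4) = 4)
c(-183, -102)*g = 12*4 = 48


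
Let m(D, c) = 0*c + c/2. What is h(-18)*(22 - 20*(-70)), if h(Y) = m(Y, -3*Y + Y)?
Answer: 25596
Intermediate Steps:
m(D, c) = c/2 (m(D, c) = 0 + c*(½) = 0 + c/2 = c/2)
h(Y) = -Y (h(Y) = (-3*Y + Y)/2 = (-2*Y)/2 = -Y)
h(-18)*(22 - 20*(-70)) = (-1*(-18))*(22 - 20*(-70)) = 18*(22 + 1400) = 18*1422 = 25596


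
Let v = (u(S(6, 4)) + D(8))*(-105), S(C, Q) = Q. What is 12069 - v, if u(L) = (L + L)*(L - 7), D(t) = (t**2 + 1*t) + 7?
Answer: 17844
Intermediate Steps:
D(t) = 7 + t + t**2 (D(t) = (t**2 + t) + 7 = (t + t**2) + 7 = 7 + t + t**2)
u(L) = 2*L*(-7 + L) (u(L) = (2*L)*(-7 + L) = 2*L*(-7 + L))
v = -5775 (v = (2*4*(-7 + 4) + (7 + 8 + 8**2))*(-105) = (2*4*(-3) + (7 + 8 + 64))*(-105) = (-24 + 79)*(-105) = 55*(-105) = -5775)
12069 - v = 12069 - 1*(-5775) = 12069 + 5775 = 17844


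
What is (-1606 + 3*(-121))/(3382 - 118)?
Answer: -1969/3264 ≈ -0.60325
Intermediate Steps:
(-1606 + 3*(-121))/(3382 - 118) = (-1606 - 363)/3264 = -1969*1/3264 = -1969/3264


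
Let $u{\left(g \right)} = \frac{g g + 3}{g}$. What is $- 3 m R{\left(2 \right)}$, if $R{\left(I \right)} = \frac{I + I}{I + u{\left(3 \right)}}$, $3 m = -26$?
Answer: $\frac{52}{3} \approx 17.333$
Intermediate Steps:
$m = - \frac{26}{3}$ ($m = \frac{1}{3} \left(-26\right) = - \frac{26}{3} \approx -8.6667$)
$u{\left(g \right)} = \frac{3 + g^{2}}{g}$ ($u{\left(g \right)} = \frac{g^{2} + 3}{g} = \frac{3 + g^{2}}{g}$)
$R{\left(I \right)} = \frac{2 I}{4 + I}$ ($R{\left(I \right)} = \frac{I + I}{I + \left(3 + \frac{3}{3}\right)} = \frac{2 I}{I + \left(3 + 3 \cdot \frac{1}{3}\right)} = \frac{2 I}{I + \left(3 + 1\right)} = \frac{2 I}{I + 4} = \frac{2 I}{4 + I}$)
$- 3 m R{\left(2 \right)} = \left(-3\right) \left(- \frac{26}{3}\right) 2 \cdot 2 \frac{1}{4 + 2} = 26 \cdot 2 \cdot 2 \cdot \frac{1}{6} = 26 \cdot \frac{2}{3} = \frac{52}{3}$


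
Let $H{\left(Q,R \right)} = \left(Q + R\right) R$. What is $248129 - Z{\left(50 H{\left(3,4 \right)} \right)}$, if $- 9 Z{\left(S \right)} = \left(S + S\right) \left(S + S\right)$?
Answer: $\frac{10073161}{9} \approx 1.1192 \cdot 10^{6}$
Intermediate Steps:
$H{\left(Q,R \right)} = R \left(Q + R\right)$
$Z{\left(S \right)} = - \frac{4 S^{2}}{9}$ ($Z{\left(S \right)} = - \frac{\left(S + S\right) \left(S + S\right)}{9} = - \frac{2 S 2 S}{9} = - \frac{4 S^{2}}{9}$)
$248129 - Z{\left(50 H{\left(3,4 \right)} \right)} = 248129 - - \frac{4 \left(50 \cdot 4 \left(3 + 4\right)\right)^{2}}{9} = 248129 - - \frac{4 \left(50 \cdot 4 \cdot 7\right)^{2}}{9} = 248129 - - \frac{4 \left(50 \cdot 28\right)^{2}}{9} = 248129 - - \frac{4 \cdot 1400^{2}}{9} = 248129 - \left(- \frac{4}{9}\right) 1960000 = 248129 - - \frac{7840000}{9} = 248129 + \frac{7840000}{9} = \frac{10073161}{9}$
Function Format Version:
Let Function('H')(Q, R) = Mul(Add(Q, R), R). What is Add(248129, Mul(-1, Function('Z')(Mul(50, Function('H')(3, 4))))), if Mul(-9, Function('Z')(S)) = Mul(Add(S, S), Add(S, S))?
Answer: Rational(10073161, 9) ≈ 1.1192e+6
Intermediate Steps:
Function('H')(Q, R) = Mul(R, Add(Q, R))
Function('Z')(S) = Mul(Rational(-4, 9), Pow(S, 2)) (Function('Z')(S) = Mul(Rational(-1, 9), Mul(Add(S, S), Add(S, S))) = Mul(Rational(-1, 9), Mul(Mul(2, S), Mul(2, S))) = Mul(Rational(-1, 9), Mul(4, Pow(S, 2))) = Mul(Rational(-4, 9), Pow(S, 2)))
Add(248129, Mul(-1, Function('Z')(Mul(50, Function('H')(3, 4))))) = Add(248129, Mul(-1, Mul(Rational(-4, 9), Pow(Mul(50, Mul(4, Add(3, 4))), 2)))) = Add(248129, Mul(-1, Mul(Rational(-4, 9), Pow(Mul(50, Mul(4, 7)), 2)))) = Add(248129, Mul(-1, Mul(Rational(-4, 9), Pow(Mul(50, 28), 2)))) = Add(248129, Mul(-1, Mul(Rational(-4, 9), Pow(1400, 2)))) = Add(248129, Mul(-1, Mul(Rational(-4, 9), 1960000))) = Add(248129, Mul(-1, Rational(-7840000, 9))) = Add(248129, Rational(7840000, 9)) = Rational(10073161, 9)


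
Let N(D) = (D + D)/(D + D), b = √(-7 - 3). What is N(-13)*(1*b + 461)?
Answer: 461 + I*√10 ≈ 461.0 + 3.1623*I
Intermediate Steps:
b = I*√10 (b = √(-10) = I*√10 ≈ 3.1623*I)
N(D) = 1 (N(D) = (2*D)/((2*D)) = (2*D)*(1/(2*D)) = 1)
N(-13)*(1*b + 461) = 1*(1*(I*√10) + 461) = 1*(I*√10 + 461) = 1*(461 + I*√10) = 461 + I*√10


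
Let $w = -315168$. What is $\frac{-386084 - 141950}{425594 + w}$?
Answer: $- \frac{264017}{55213} \approx -4.7818$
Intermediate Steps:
$\frac{-386084 - 141950}{425594 + w} = \frac{-386084 - 141950}{425594 - 315168} = - \frac{528034}{110426} = \left(-528034\right) \frac{1}{110426} = - \frac{264017}{55213}$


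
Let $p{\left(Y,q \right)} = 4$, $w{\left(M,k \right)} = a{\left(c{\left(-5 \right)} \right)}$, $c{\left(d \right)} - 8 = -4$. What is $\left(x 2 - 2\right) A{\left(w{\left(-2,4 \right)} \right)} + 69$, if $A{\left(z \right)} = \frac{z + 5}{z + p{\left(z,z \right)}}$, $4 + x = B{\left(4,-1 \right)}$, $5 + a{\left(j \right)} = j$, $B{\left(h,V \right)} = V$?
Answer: $53$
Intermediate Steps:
$c{\left(d \right)} = 4$ ($c{\left(d \right)} = 8 - 4 = 4$)
$a{\left(j \right)} = -5 + j$
$w{\left(M,k \right)} = -1$ ($w{\left(M,k \right)} = -5 + 4 = -1$)
$x = -5$ ($x = -4 - 1 = -5$)
$A{\left(z \right)} = \frac{5 + z}{4 + z}$ ($A{\left(z \right)} = \frac{z + 5}{z + 4} = \frac{5 + z}{4 + z}$)
$\left(x 2 - 2\right) A{\left(w{\left(-2,4 \right)} \right)} + 69 = \left(\left(-5\right) 2 - 2\right) \frac{5 - 1}{4 - 1} + 69 = \left(-10 - 2\right) \frac{1}{3} \cdot 4 + 69 = - 12 \cdot \frac{1}{3} \cdot 4 + 69 = \left(-12\right) \frac{4}{3} + 69 = -16 + 69 = 53$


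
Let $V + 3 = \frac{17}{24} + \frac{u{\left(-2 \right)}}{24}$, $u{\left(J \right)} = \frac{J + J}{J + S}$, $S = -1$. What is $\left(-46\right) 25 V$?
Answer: $\frac{92575}{36} \approx 2571.5$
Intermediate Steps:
$u{\left(J \right)} = \frac{2 J}{-1 + J}$ ($u{\left(J \right)} = \frac{J + J}{J - 1} = \frac{2 J}{-1 + J}$)
$V = - \frac{161}{72}$ ($V = -3 + \left(\frac{17}{24} + \frac{2 \left(-2\right) \frac{1}{-1 - 2}}{24}\right) = -3 + \left(17 \cdot \frac{1}{24} + 2 \left(-2\right) \frac{1}{-3} \cdot \frac{1}{24}\right) = -3 + \left(\frac{17}{24} + 2 \left(-2\right) \left(- \frac{1}{3}\right) \frac{1}{24}\right) = -3 + \left(\frac{17}{24} + \frac{4}{3} \cdot \frac{1}{24}\right) = -3 + \left(\frac{17}{24} + \frac{1}{18}\right) = -3 + \frac{55}{72} = - \frac{161}{72} \approx -2.2361$)
$\left(-46\right) 25 V = \left(-46\right) 25 \left(- \frac{161}{72}\right) = \left(-1150\right) \left(- \frac{161}{72}\right) = \frac{92575}{36}$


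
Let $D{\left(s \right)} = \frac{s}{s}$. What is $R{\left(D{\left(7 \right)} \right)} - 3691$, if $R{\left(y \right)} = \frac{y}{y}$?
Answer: $-3690$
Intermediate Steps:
$D{\left(s \right)} = 1$
$R{\left(y \right)} = 1$
$R{\left(D{\left(7 \right)} \right)} - 3691 = 1 - 3691 = -3690$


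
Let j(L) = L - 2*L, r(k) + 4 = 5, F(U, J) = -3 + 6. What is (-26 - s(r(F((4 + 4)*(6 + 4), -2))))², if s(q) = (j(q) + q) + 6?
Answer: 1024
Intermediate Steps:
F(U, J) = 3
r(k) = 1 (r(k) = -4 + 5 = 1)
j(L) = -L (j(L) = L - 2*L = -L)
s(q) = 6 (s(q) = (-q + q) + 6 = 0 + 6 = 6)
(-26 - s(r(F((4 + 4)*(6 + 4), -2))))² = (-26 - 1*6)² = (-26 - 6)² = (-32)² = 1024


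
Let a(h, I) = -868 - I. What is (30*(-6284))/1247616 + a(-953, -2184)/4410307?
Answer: -34574550541/229265399088 ≈ -0.15081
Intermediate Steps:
(30*(-6284))/1247616 + a(-953, -2184)/4410307 = (30*(-6284))/1247616 + (-868 - 1*(-2184))/4410307 = -188520*1/1247616 + (-868 + 2184)*(1/4410307) = -7855/51984 + 1316*(1/4410307) = -7855/51984 + 1316/4410307 = -34574550541/229265399088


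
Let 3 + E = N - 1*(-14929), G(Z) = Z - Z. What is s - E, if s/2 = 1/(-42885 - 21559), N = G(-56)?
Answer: -480945573/32222 ≈ -14926.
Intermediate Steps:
G(Z) = 0
N = 0
E = 14926 (E = -3 + (0 - 1*(-14929)) = -3 + (0 + 14929) = -3 + 14929 = 14926)
s = -1/32222 (s = 2/(-42885 - 21559) = 2/(-64444) = 2*(-1/64444) = -1/32222 ≈ -3.1035e-5)
s - E = -1/32222 - 1*14926 = -1/32222 - 14926 = -480945573/32222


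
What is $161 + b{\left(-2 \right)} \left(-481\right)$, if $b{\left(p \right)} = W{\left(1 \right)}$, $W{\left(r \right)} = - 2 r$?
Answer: $1123$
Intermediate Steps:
$b{\left(p \right)} = -2$ ($b{\left(p \right)} = \left(-2\right) 1 = -2$)
$161 + b{\left(-2 \right)} \left(-481\right) = 161 - -962 = 161 + 962 = 1123$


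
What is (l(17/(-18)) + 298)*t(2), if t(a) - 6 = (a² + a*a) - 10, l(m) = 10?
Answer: 1232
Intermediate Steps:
t(a) = -4 + 2*a² (t(a) = 6 + ((a² + a*a) - 10) = 6 + ((a² + a²) - 10) = 6 + (2*a² - 10) = 6 + (-10 + 2*a²) = -4 + 2*a²)
(l(17/(-18)) + 298)*t(2) = (10 + 298)*(-4 + 2*2²) = 308*(-4 + 2*4) = 308*(-4 + 8) = 308*4 = 1232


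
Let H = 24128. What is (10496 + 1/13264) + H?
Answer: 459252737/13264 ≈ 34624.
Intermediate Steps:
(10496 + 1/13264) + H = (10496 + 1/13264) + 24128 = 139218945/13264 + 24128 = 459252737/13264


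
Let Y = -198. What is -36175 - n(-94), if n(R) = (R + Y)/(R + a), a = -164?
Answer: -4666721/129 ≈ -36176.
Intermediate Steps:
n(R) = (-198 + R)/(-164 + R) (n(R) = (R - 198)/(R - 164) = (-198 + R)/(-164 + R))
-36175 - n(-94) = -36175 - (-198 - 94)/(-164 - 94) = -36175 - (-292)/(-258) = -36175 - (-1)*(-292)/258 = -36175 - 1*146/129 = -36175 - 146/129 = -4666721/129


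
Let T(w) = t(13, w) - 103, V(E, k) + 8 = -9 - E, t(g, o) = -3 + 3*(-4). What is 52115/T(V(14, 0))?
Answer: -52115/118 ≈ -441.65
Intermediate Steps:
t(g, o) = -15 (t(g, o) = -3 - 12 = -15)
V(E, k) = -17 - E (V(E, k) = -8 + (-9 - E) = -17 - E)
T(w) = -118 (T(w) = -15 - 103 = -118)
52115/T(V(14, 0)) = 52115/(-118) = 52115*(-1/118) = -52115/118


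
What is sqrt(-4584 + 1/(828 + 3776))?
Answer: I*sqrt(24291549985)/2302 ≈ 67.705*I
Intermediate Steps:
sqrt(-4584 + 1/(828 + 3776)) = sqrt(-4584 + 1/4604) = sqrt(-21104735/4604) = I*sqrt(24291549985)/2302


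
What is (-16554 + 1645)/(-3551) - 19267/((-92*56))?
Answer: 145228285/18294752 ≈ 7.9382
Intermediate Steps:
(-16554 + 1645)/(-3551) - 19267/((-92*56)) = -14909*(-1/3551) - 19267/(-5152) = 14909/3551 - 19267*(-1/5152) = 14909/3551 + 19267/5152 = 145228285/18294752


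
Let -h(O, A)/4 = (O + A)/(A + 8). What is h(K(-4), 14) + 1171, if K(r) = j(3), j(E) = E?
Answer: 12847/11 ≈ 1167.9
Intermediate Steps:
K(r) = 3
h(O, A) = -4*(A + O)/(8 + A) (h(O, A) = -4*(O + A)/(A + 8) = -4*(A + O)/(8 + A))
h(K(-4), 14) + 1171 = 4*(-1*14 - 1*3)/(8 + 14) + 1171 = 4*(-14 - 3)/22 + 1171 = 4*(1/22)*(-17) + 1171 = -34/11 + 1171 = 12847/11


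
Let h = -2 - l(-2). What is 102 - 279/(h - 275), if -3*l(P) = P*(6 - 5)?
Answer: 85803/833 ≈ 103.00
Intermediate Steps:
l(P) = -P/3 (l(P) = -P*(6 - 5)/3 = -P/3)
h = -8/3 (h = -2 - (-1)*(-2)/3 = -2 - 1*⅔ = -2 - ⅔ = -8/3 ≈ -2.6667)
102 - 279/(h - 275) = 102 - 279/(-8/3 - 275) = 102 - 279/(-833/3) = 102 - 3/833*(-279) = 102 + 837/833 = 85803/833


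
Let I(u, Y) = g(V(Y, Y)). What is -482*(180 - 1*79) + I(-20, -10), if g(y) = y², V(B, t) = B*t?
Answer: -38682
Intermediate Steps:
I(u, Y) = Y⁴ (I(u, Y) = (Y*Y)² = (Y²)² = Y⁴)
-482*(180 - 1*79) + I(-20, -10) = -482*(180 - 1*79) + (-10)⁴ = -482*(180 - 79) + 10000 = -482*101 + 10000 = -48682 + 10000 = -38682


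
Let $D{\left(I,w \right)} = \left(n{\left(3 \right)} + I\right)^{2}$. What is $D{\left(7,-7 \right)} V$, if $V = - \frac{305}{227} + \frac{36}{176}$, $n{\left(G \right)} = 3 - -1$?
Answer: $- \frac{125147}{908} \approx -137.83$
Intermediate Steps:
$n{\left(G \right)} = 4$ ($n{\left(G \right)} = 3 + 1 = 4$)
$D{\left(I,w \right)} = \left(4 + I\right)^{2}$
$V = - \frac{11377}{9988}$ ($V = \left(-305\right) \frac{1}{227} + 36 \cdot \frac{1}{176} = - \frac{305}{227} + \frac{9}{44} = - \frac{11377}{9988} \approx -1.1391$)
$D{\left(7,-7 \right)} V = \left(4 + 7\right)^{2} \left(- \frac{11377}{9988}\right) = 11^{2} \left(- \frac{11377}{9988}\right) = 121 \left(- \frac{11377}{9988}\right) = - \frac{125147}{908}$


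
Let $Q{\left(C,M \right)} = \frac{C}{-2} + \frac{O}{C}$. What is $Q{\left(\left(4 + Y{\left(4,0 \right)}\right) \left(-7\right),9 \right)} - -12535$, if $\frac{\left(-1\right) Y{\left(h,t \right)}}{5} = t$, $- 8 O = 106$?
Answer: $\frac{1405541}{112} \approx 12549.0$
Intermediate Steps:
$O = - \frac{53}{4}$ ($O = \left(- \frac{1}{8}\right) 106 = - \frac{53}{4} \approx -13.25$)
$Y{\left(h,t \right)} = - 5 t$
$Q{\left(C,M \right)} = - \frac{53}{4 C} - \frac{C}{2}$ ($Q{\left(C,M \right)} = \frac{C}{-2} - \frac{53}{4 C} = C \left(- \frac{1}{2}\right) - \frac{53}{4 C} = - \frac{C}{2} - \frac{53}{4 C} = - \frac{53}{4 C} - \frac{C}{2}$)
$Q{\left(\left(4 + Y{\left(4,0 \right)}\right) \left(-7\right),9 \right)} - -12535 = \left(- \frac{53}{4 \left(4 - 0\right) \left(-7\right)} - \frac{\left(4 - 0\right) \left(-7\right)}{2}\right) - -12535 = \left(- \frac{53}{4 \left(4 + 0\right) \left(-7\right)} - \frac{\left(4 + 0\right) \left(-7\right)}{2}\right) + 12535 = \left(- \frac{53}{4 \cdot 4 \left(-7\right)} - \frac{4 \left(-7\right)}{2}\right) + 12535 = \left(- \frac{53}{4 \left(-28\right)} - -14\right) + 12535 = \left(\left(- \frac{53}{4}\right) \left(- \frac{1}{28}\right) + 14\right) + 12535 = \left(\frac{53}{112} + 14\right) + 12535 = \frac{1621}{112} + 12535 = \frac{1405541}{112}$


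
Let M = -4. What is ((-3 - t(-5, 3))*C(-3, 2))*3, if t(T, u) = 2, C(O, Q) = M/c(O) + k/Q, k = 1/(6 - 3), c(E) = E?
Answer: -45/2 ≈ -22.500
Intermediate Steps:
k = ⅓ (k = 1/3 = ⅓ ≈ 0.33333)
C(O, Q) = -4/O + 1/(3*Q)
((-3 - t(-5, 3))*C(-3, 2))*3 = ((-3 - 1*2)*(-4/(-3) + (⅓)/2))*3 = ((-3 - 2)*(-4*(-⅓) + (⅓)*(½)))*3 = -5*(4/3 + ⅙)*3 = -5*3/2*3 = -15/2*3 = -45/2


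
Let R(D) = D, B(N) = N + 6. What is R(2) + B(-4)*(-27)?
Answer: -52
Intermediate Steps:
B(N) = 6 + N
R(2) + B(-4)*(-27) = 2 + (6 - 4)*(-27) = 2 + 2*(-27) = 2 - 54 = -52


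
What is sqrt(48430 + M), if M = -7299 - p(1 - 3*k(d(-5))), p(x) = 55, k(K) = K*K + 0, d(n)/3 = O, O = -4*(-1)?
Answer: 6*sqrt(1141) ≈ 202.67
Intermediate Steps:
O = 4
d(n) = 12 (d(n) = 3*4 = 12)
k(K) = K**2 (k(K) = K**2 + 0 = K**2)
M = -7354 (M = -7299 - 1*55 = -7299 - 55 = -7354)
sqrt(48430 + M) = sqrt(48430 - 7354) = sqrt(41076) = 6*sqrt(1141)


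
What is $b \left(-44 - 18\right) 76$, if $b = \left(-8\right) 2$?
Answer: $75392$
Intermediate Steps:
$b = -16$
$b \left(-44 - 18\right) 76 = - 16 \left(-44 - 18\right) 76 = \left(-16\right) \left(-62\right) 76 = 992 \cdot 76 = 75392$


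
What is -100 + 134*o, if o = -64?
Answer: -8676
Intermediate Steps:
-100 + 134*o = -100 + 134*(-64) = -100 - 8576 = -8676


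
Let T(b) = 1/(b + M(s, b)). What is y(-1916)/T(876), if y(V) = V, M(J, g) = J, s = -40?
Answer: -1601776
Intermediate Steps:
T(b) = 1/(-40 + b) (T(b) = 1/(b - 40) = 1/(-40 + b))
y(-1916)/T(876) = -1916/(1/(-40 + 876)) = -1916/(1/836) = -1916/1/836 = -1916*836 = -1601776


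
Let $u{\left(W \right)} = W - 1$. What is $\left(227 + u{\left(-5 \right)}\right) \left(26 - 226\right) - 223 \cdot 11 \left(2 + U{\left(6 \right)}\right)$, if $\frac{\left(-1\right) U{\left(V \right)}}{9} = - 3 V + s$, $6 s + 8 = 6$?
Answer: $-453851$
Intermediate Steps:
$u{\left(W \right)} = -1 + W$
$s = - \frac{1}{3}$ ($s = - \frac{4}{3} + \frac{1}{6} \cdot 6 = - \frac{4}{3} + 1 = - \frac{1}{3} \approx -0.33333$)
$U{\left(V \right)} = 3 + 27 V$ ($U{\left(V \right)} = - 9 \left(- 3 V - \frac{1}{3}\right) = - 9 \left(- \frac{1}{3} - 3 V\right) = 3 + 27 V$)
$\left(227 + u{\left(-5 \right)}\right) \left(26 - 226\right) - 223 \cdot 11 \left(2 + U{\left(6 \right)}\right) = \left(227 - 6\right) \left(26 - 226\right) - 223 \cdot 11 \left(2 + \left(3 + 27 \cdot 6\right)\right) = \left(227 - 6\right) \left(-200\right) - 223 \cdot 11 \left(2 + \left(3 + 162\right)\right) = 221 \left(-200\right) - 223 \cdot 11 \left(2 + 165\right) = -44200 - 223 \cdot 11 \cdot 167 = -44200 - 409651 = -453851$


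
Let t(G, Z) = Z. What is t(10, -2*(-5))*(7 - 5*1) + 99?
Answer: 119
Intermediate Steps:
t(10, -2*(-5))*(7 - 5*1) + 99 = (-2*(-5))*(7 - 5*1) + 99 = 10*(7 - 5) + 99 = 10*2 + 99 = 20 + 99 = 119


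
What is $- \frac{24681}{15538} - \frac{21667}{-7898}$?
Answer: $\frac{35432827}{30679781} \approx 1.1549$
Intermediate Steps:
$- \frac{24681}{15538} - \frac{21667}{-7898} = \left(-24681\right) \frac{1}{15538} - - \frac{21667}{7898} = - \frac{24681}{15538} + \frac{21667}{7898} = \frac{35432827}{30679781}$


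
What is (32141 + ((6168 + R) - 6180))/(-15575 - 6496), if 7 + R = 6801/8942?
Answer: -287241725/197358882 ≈ -1.4554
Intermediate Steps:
R = -55793/8942 (R = -7 + 6801/8942 = -55793/8942 ≈ -6.2394)
(32141 + ((6168 + R) - 6180))/(-15575 - 6496) = (32141 + ((6168 - 55793/8942) - 6180))/(-15575 - 6496) = (32141 + (55098463/8942 - 6180))/(-22071) = (32141 - 163097/8942)*(-1/22071) = (287241725/8942)*(-1/22071) = -287241725/197358882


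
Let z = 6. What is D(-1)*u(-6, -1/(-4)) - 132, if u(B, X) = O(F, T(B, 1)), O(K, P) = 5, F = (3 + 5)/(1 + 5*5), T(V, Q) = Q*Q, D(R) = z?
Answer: -102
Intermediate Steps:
D(R) = 6
T(V, Q) = Q²
F = 4/13 (F = 8/(1 + 25) = 8/26 = 8*(1/26) = 4/13 ≈ 0.30769)
u(B, X) = 5
D(-1)*u(-6, -1/(-4)) - 132 = 6*5 - 132 = 30 - 132 = -102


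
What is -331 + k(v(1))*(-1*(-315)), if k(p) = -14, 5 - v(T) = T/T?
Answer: -4741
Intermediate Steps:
v(T) = 4 (v(T) = 5 - T/T = 5 - 1*1 = 5 - 1 = 4)
-331 + k(v(1))*(-1*(-315)) = -331 - (-14)*(-315) = -331 - 14*315 = -331 - 4410 = -4741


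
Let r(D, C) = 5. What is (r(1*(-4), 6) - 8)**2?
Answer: 9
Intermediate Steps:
(r(1*(-4), 6) - 8)**2 = (5 - 8)**2 = (-3)**2 = 9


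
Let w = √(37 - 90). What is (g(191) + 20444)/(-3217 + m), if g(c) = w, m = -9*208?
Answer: -20444/5089 - I*√53/5089 ≈ -4.0173 - 0.0014306*I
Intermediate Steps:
m = -1872
w = I*√53 (w = √(-53) = I*√53 ≈ 7.2801*I)
g(c) = I*√53
(g(191) + 20444)/(-3217 + m) = (I*√53 + 20444)/(-3217 - 1872) = (20444 + I*√53)/(-5089) = (20444 + I*√53)*(-1/5089) = -20444/5089 - I*√53/5089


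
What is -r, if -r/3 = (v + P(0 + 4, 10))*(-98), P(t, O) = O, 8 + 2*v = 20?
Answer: -4704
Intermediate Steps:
v = 6 (v = -4 + (½)*20 = -4 + 10 = 6)
r = 4704 (r = -3*(6 + 10)*(-98) = -48*(-98) = -3*(-1568) = 4704)
-r = -1*4704 = -4704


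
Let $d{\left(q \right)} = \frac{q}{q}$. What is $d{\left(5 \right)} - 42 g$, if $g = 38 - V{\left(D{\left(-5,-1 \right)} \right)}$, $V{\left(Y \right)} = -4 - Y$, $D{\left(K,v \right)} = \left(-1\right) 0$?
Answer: $-1763$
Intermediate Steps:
$D{\left(K,v \right)} = 0$
$d{\left(q \right)} = 1$
$g = 42$ ($g = 38 - \left(-4 - 0\right) = 38 - \left(-4 + 0\right) = 38 - -4 = 38 + 4 = 42$)
$d{\left(5 \right)} - 42 g = 1 - 1764 = -1763$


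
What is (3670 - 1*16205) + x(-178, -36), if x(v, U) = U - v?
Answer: -12393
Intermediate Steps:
(3670 - 1*16205) + x(-178, -36) = (3670 - 1*16205) + (-36 - 1*(-178)) = (3670 - 16205) + (-36 + 178) = -12535 + 142 = -12393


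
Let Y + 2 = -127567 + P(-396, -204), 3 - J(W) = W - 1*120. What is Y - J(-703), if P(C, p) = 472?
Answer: -127923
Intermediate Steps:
J(W) = 123 - W (J(W) = 3 - (W - 1*120) = 3 - (W - 120) = 3 - (-120 + W) = 3 + (120 - W) = 123 - W)
Y = -127097 (Y = -2 + (-127567 + 472) = -2 - 127095 = -127097)
Y - J(-703) = -127097 - (123 - 1*(-703)) = -127097 - (123 + 703) = -127097 - 1*826 = -127097 - 826 = -127923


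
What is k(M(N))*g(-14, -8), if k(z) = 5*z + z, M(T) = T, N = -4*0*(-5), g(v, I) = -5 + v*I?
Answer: 0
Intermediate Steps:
g(v, I) = -5 + I*v
N = 0 (N = 0*(-5) = 0)
k(z) = 6*z
k(M(N))*g(-14, -8) = (6*0)*(-5 - 8*(-14)) = 0*(-5 + 112) = 0*107 = 0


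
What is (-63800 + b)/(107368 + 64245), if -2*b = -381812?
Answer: 127106/171613 ≈ 0.74065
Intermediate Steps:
b = 190906 (b = -½*(-381812) = 190906)
(-63800 + b)/(107368 + 64245) = (-63800 + 190906)/(107368 + 64245) = 127106/171613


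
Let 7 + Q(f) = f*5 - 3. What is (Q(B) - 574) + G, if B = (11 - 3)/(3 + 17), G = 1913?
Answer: 1331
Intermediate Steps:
B = ⅖ (B = 8/20 = 8*(1/20) = ⅖ ≈ 0.40000)
Q(f) = -10 + 5*f (Q(f) = -7 + (f*5 - 3) = -7 + (5*f - 3) = -7 + (-3 + 5*f) = -10 + 5*f)
(Q(B) - 574) + G = ((-10 + 5*(⅖)) - 574) + 1913 = ((-10 + 2) - 574) + 1913 = (-8 - 574) + 1913 = -582 + 1913 = 1331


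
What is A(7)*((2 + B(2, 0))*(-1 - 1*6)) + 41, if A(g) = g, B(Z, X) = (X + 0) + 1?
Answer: -106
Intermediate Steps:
B(Z, X) = 1 + X (B(Z, X) = X + 1 = 1 + X)
A(7)*((2 + B(2, 0))*(-1 - 1*6)) + 41 = 7*((2 + (1 + 0))*(-1 - 1*6)) + 41 = 7*((2 + 1)*(-1 - 6)) + 41 = 7*(3*(-7)) + 41 = 7*(-21) + 41 = -147 + 41 = -106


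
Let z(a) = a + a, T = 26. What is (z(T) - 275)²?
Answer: 49729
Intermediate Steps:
z(a) = 2*a
(z(T) - 275)² = (2*26 - 275)² = (52 - 275)² = (-223)² = 49729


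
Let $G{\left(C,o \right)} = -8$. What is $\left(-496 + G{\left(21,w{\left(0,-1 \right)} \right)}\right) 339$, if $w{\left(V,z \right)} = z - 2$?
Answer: $-170856$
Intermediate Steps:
$w{\left(V,z \right)} = -2 + z$ ($w{\left(V,z \right)} = z - 2 = -2 + z$)
$\left(-496 + G{\left(21,w{\left(0,-1 \right)} \right)}\right) 339 = \left(-496 - 8\right) 339 = \left(-504\right) 339 = -170856$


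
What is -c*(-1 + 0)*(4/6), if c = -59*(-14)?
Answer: 1652/3 ≈ 550.67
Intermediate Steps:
c = 826
-c*(-1 + 0)*(4/6) = -826*(-1 + 0)*(4/6) = -826*(-4/6) = -826*(-1*⅔) = -826*(-2)/3 = -1*(-1652/3) = 1652/3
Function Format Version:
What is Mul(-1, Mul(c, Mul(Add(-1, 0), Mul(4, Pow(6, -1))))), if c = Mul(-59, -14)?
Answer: Rational(1652, 3) ≈ 550.67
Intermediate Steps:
c = 826
Mul(-1, Mul(c, Mul(Add(-1, 0), Mul(4, Pow(6, -1))))) = Mul(-1, Mul(826, Mul(Add(-1, 0), Mul(4, Pow(6, -1))))) = Mul(-1, Mul(826, Mul(-1, Mul(4, Rational(1, 6))))) = Mul(-1, Mul(826, Mul(-1, Rational(2, 3)))) = Mul(-1, Mul(826, Rational(-2, 3))) = Mul(-1, Rational(-1652, 3)) = Rational(1652, 3)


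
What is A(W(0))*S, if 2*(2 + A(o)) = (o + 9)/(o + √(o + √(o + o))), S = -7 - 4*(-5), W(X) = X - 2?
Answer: (195/2 - 26*√(-2 + 2*I))/(-2 + √2*√(-1 + I)) ≈ -40.508 - 16.619*I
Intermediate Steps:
W(X) = -2 + X
S = 13 (S = -7 + 20 = 13)
A(o) = -2 + (9 + o)/(2*(o + √(o + √2*√o))) (A(o) = -2 + ((o + 9)/(o + √(o + √(o + o))))/2 = -2 + ((9 + o)/(o + √(o + √(2*o))))/2 = -2 + ((9 + o)/(o + √(o + √2*√o)))/2 = -2 + (9 + o)/(2*(o + √(o + √2*√o))))
A(W(0))*S = ((9 - 4*√((-2 + 0) + √2*√(-2 + 0)) - 3*(-2 + 0))/(2*((-2 + 0) + √((-2 + 0) + √2*√(-2 + 0)))))*13 = ((9 - 4*√(-2 + √2*√(-2)) - 3*(-2))/(2*(-2 + √(-2 + √2*√(-2)))))*13 = ((9 - 4*√(-2 + √2*(I*√2)) + 6)/(2*(-2 + √(-2 + √2*(I*√2)))))*13 = ((9 - 4*√(-2 + 2*I) + 6)/(2*(-2 + √(-2 + 2*I))))*13 = ((15 - 4*√(-2 + 2*I))/(2*(-2 + √(-2 + 2*I))))*13 = 13*(15 - 4*√(-2 + 2*I))/(2*(-2 + √(-2 + 2*I)))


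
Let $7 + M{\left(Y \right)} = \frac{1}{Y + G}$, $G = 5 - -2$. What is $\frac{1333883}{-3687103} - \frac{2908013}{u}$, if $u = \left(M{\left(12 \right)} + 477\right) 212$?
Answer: $- \frac{206246262393917}{6981057581316} \approx -29.544$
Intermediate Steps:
$G = 7$ ($G = 5 + 2 = 7$)
$M{\left(Y \right)} = -7 + \frac{1}{7 + Y}$ ($M{\left(Y \right)} = -7 + \frac{1}{Y + 7} = -7 + \frac{1}{7 + Y}$)
$u = \frac{1893372}{19}$ ($u = \left(\frac{-48 - 84}{7 + 12} + 477\right) 212 = \left(\frac{-48 - 84}{19} + 477\right) 212 = \left(\frac{1}{19} \left(-132\right) + 477\right) 212 = \left(- \frac{132}{19} + 477\right) 212 = \frac{8931}{19} \cdot 212 = \frac{1893372}{19} \approx 99651.0$)
$\frac{1333883}{-3687103} - \frac{2908013}{u} = \frac{1333883}{-3687103} - \frac{2908013}{\frac{1893372}{19}} = 1333883 \left(- \frac{1}{3687103}\right) - \frac{55252247}{1893372} = - \frac{1333883}{3687103} - \frac{55252247}{1893372} = - \frac{206246262393917}{6981057581316}$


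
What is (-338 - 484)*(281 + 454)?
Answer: -604170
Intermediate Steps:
(-338 - 484)*(281 + 454) = -822*735 = -604170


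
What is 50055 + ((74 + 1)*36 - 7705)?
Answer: 45050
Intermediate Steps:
50055 + ((74 + 1)*36 - 7705) = 50055 + (75*36 - 7705) = 50055 + (2700 - 7705) = 50055 - 5005 = 45050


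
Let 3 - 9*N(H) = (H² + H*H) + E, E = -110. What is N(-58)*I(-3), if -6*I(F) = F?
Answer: -735/2 ≈ -367.50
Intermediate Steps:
I(F) = -F/6
N(H) = 113/9 - 2*H²/9 (N(H) = ⅓ - ((H² + H*H) - 110)/9 = ⅓ - ((H² + H²) - 110)/9 = ⅓ - (2*H² - 110)/9 = ⅓ - (-110 + 2*H²)/9 = ⅓ + (110/9 - 2*H²/9) = 113/9 - 2*H²/9)
N(-58)*I(-3) = (113/9 - 2/9*(-58)²)*(-⅙*(-3)) = (113/9 - 2/9*3364)*(½) = (113/9 - 6728/9)*(½) = -735*½ = -735/2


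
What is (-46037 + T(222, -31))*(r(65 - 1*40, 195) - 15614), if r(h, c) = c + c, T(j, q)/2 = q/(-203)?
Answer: 142275115576/203 ≈ 7.0086e+8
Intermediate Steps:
T(j, q) = -2*q/203 (T(j, q) = 2*(q/(-203)) = 2*(q*(-1/203)) = 2*(-q/203) = -2*q/203)
r(h, c) = 2*c
(-46037 + T(222, -31))*(r(65 - 1*40, 195) - 15614) = (-46037 - 2/203*(-31))*(2*195 - 15614) = (-46037 + 62/203)*(390 - 15614) = -9345449/203*(-15224) = 142275115576/203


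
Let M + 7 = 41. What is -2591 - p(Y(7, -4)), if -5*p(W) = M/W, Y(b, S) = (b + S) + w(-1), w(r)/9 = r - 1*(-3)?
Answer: -272021/105 ≈ -2590.7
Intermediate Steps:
M = 34 (M = -7 + 41 = 34)
w(r) = 27 + 9*r (w(r) = 9*(r - 1*(-3)) = 9*(r + 3) = 9*(3 + r) = 27 + 9*r)
Y(b, S) = 18 + S + b (Y(b, S) = (b + S) + (27 + 9*(-1)) = (S + b) + (27 - 9) = (S + b) + 18 = 18 + S + b)
p(W) = -34/(5*W)
-2591 - p(Y(7, -4)) = -2591 - (-34)/(5*(18 - 4 + 7)) = -2591 - (-34)/(5*21) = -2591 - 1*(-34/105) = -2591 + 34/105 = -272021/105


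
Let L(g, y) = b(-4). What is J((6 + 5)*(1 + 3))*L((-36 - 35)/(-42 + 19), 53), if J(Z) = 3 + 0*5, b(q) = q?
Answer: -12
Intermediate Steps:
J(Z) = 3 (J(Z) = 3 + 0 = 3)
L(g, y) = -4
J((6 + 5)*(1 + 3))*L((-36 - 35)/(-42 + 19), 53) = 3*(-4) = -12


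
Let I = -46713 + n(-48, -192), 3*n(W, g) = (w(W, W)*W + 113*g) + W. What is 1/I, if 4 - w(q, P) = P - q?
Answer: -1/54025 ≈ -1.8510e-5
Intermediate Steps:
w(q, P) = 4 + q - P (w(q, P) = 4 - (P - q) = 4 + (q - P) = 4 + q - P)
n(W, g) = 5*W/3 + 113*g/3 (n(W, g) = (((4 + W - W)*W + 113*g) + W)/3 = ((4*W + 113*g) + W)/3 = (5*W + 113*g)/3 = 5*W/3 + 113*g/3)
I = -54025 (I = -46713 + ((5/3)*(-48) + (113/3)*(-192)) = -46713 + (-80 - 7232) = -46713 - 7312 = -54025)
1/I = 1/(-54025) = -1/54025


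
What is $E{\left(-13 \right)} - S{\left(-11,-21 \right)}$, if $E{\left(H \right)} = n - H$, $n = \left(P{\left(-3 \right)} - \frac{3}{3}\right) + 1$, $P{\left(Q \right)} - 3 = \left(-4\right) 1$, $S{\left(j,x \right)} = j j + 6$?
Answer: $-115$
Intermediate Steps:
$S{\left(j,x \right)} = 6 + j^{2}$ ($S{\left(j,x \right)} = j^{2} + 6 = 6 + j^{2}$)
$P{\left(Q \right)} = -1$ ($P{\left(Q \right)} = 3 - 4 = -1$)
$n = -1$ ($n = \left(-1 - \frac{3}{3}\right) + 1 = \left(-1 - 1\right) + 1 = -2 + 1 = -1$)
$E{\left(H \right)} = -1 - H$
$E{\left(-13 \right)} - S{\left(-11,-21 \right)} = \left(-1 - -13\right) - \left(6 + \left(-11\right)^{2}\right) = \left(-1 + 13\right) - \left(6 + 121\right) = 12 - 127 = -115$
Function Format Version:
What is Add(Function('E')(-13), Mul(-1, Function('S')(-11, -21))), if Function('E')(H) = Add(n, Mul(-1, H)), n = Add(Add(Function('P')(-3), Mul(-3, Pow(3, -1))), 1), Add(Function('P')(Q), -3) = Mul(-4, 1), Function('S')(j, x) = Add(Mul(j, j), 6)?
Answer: -115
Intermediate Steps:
Function('S')(j, x) = Add(6, Pow(j, 2)) (Function('S')(j, x) = Add(Pow(j, 2), 6) = Add(6, Pow(j, 2)))
Function('P')(Q) = -1 (Function('P')(Q) = Add(3, Mul(-4, 1)) = Add(3, -4) = -1)
n = -1 (n = Add(Add(-1, Mul(-3, Pow(3, -1))), 1) = Add(Add(-1, Mul(-3, Rational(1, 3))), 1) = Add(Add(-1, -1), 1) = Add(-2, 1) = -1)
Function('E')(H) = Add(-1, Mul(-1, H))
Add(Function('E')(-13), Mul(-1, Function('S')(-11, -21))) = Add(Add(-1, Mul(-1, -13)), Mul(-1, Add(6, Pow(-11, 2)))) = Add(Add(-1, 13), Mul(-1, Add(6, 121))) = Add(12, Mul(-1, 127)) = Add(12, -127) = -115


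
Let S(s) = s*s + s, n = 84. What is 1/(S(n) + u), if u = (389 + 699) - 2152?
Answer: 1/6076 ≈ 0.00016458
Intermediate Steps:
S(s) = s + s² (S(s) = s² + s = s + s²)
u = -1064 (u = 1088 - 2152 = -1064)
1/(S(n) + u) = 1/(84*(1 + 84) - 1064) = 1/(84*85 - 1064) = 1/(7140 - 1064) = 1/6076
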